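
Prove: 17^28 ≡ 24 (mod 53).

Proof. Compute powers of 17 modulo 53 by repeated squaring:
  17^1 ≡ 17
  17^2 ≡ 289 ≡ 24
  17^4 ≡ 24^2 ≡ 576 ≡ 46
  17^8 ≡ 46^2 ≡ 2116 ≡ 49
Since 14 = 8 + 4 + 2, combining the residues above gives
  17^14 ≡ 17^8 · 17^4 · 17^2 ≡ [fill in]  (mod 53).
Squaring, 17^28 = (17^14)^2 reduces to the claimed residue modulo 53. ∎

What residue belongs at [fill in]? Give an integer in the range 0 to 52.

17^8 · 17^4 · 17^2 ≡ 49 · 46 · 24 = 54096.
54096 mod 53 = 36, so 17^14 ≡ 36 (mod 53).

36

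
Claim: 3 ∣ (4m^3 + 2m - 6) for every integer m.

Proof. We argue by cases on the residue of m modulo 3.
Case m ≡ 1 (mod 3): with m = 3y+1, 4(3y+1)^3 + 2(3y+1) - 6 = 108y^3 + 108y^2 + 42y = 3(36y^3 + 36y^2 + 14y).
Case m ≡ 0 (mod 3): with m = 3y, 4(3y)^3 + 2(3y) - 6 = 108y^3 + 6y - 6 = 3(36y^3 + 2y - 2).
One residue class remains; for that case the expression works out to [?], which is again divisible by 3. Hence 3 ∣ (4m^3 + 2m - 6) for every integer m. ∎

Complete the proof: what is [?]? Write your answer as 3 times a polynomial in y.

3(36y^3 + 72y^2 + 50y + 10)

Only m ≡ 2 (mod 3) is unaccounted for. Put m = 3y+2:
4(3y+2)^3 + 2(3y+2) - 6 expands to 108y^3 + 216y^2 + 150y + 30,
and factoring out 3 leaves 3(36y^3 + 72y^2 + 50y + 10).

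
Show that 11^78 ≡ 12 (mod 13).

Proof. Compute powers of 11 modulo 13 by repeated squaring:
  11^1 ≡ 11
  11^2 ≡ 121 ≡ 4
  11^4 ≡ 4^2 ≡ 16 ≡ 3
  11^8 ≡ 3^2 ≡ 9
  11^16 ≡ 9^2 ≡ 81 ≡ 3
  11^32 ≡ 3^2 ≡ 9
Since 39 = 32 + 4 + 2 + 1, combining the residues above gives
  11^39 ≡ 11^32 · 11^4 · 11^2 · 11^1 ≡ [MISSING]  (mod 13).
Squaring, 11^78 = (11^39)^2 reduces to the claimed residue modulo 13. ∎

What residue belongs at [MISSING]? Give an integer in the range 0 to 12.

Multiply the listed residues: 9 · 3 · 4 · 11 = 27 → 108 → 1188.
Reducing modulo 13: 1188 = 91·13 + 5, so 11^39 ≡ 5.

5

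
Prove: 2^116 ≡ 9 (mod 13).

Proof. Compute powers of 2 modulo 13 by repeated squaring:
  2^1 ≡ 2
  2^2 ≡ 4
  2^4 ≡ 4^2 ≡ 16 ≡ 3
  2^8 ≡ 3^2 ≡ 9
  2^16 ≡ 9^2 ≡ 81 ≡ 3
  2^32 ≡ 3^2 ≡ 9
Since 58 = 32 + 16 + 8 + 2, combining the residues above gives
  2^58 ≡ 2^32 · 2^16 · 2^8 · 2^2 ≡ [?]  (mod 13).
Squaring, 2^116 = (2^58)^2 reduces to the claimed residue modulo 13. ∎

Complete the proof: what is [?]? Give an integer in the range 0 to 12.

10

Multiply the listed residues: 9 · 3 · 9 · 4 = 27 → 243 → 972.
Reducing modulo 13: 972 = 74·13 + 10, so 2^58 ≡ 10.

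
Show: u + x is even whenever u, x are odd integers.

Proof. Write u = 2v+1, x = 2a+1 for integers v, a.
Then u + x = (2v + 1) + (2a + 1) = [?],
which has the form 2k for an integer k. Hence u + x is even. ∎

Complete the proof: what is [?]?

2(a + v + 1)

Expanding: (2v + 1) + (2a + 1) = 2a + 2v + 2.
Every term is even; pulling out the factor of 2 gives 2(a + v + 1).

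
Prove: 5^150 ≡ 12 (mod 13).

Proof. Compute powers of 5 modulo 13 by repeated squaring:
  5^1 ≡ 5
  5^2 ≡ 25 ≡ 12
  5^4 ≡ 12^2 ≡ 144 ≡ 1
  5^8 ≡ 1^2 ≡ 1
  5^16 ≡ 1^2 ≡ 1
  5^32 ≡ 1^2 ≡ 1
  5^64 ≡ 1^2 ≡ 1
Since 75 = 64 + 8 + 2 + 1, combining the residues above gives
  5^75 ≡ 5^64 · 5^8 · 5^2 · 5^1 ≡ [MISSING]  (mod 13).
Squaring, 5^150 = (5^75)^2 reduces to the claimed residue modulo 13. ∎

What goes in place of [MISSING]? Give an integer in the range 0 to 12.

8

Multiply the listed residues: 1 · 1 · 12 · 5 = 1 → 12 → 60.
Reducing modulo 13: 60 = 4·13 + 8, so 5^75 ≡ 8.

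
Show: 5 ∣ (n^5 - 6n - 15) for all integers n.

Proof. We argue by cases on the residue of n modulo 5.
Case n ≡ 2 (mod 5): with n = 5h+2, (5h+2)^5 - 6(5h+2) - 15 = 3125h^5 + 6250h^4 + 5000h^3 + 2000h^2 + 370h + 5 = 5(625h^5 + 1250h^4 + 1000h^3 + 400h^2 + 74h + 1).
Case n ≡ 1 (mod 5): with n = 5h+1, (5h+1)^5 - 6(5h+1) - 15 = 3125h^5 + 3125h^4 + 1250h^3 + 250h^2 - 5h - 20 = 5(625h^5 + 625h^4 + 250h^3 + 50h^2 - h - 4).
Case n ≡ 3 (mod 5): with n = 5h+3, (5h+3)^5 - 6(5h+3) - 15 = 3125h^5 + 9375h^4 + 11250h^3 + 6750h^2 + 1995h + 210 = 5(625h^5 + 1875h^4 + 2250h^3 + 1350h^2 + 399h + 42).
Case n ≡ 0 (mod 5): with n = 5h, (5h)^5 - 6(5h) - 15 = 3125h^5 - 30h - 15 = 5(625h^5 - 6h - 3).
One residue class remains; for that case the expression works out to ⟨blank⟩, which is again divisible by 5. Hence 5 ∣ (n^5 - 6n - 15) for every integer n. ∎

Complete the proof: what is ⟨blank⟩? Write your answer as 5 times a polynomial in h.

Only n ≡ 4 (mod 5) is unaccounted for. Put n = 5h+4:
(5h+4)^5 - 6(5h+4) - 15 expands to 3125h^5 + 12500h^4 + 20000h^3 + 16000h^2 + 6370h + 985,
and factoring out 5 leaves 5(625h^5 + 2500h^4 + 4000h^3 + 3200h^2 + 1274h + 197).

5(625h^5 + 2500h^4 + 4000h^3 + 3200h^2 + 1274h + 197)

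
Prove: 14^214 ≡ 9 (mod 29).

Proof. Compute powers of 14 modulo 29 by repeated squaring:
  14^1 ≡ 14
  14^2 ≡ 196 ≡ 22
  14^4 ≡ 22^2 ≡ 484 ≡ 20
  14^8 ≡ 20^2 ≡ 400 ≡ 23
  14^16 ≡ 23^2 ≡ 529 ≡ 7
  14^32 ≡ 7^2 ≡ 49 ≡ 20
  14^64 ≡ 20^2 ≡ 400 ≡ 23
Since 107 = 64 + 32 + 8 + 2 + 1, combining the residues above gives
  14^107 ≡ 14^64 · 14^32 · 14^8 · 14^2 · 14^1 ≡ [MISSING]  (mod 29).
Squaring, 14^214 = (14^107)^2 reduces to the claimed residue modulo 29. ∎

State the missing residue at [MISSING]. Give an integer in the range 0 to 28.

26

Multiply the listed residues: 23 · 20 · 23 · 22 · 14 = 460 → 10580 → 232760 → 3258640.
Reducing modulo 29: 3258640 = 112366·29 + 26, so 14^107 ≡ 26.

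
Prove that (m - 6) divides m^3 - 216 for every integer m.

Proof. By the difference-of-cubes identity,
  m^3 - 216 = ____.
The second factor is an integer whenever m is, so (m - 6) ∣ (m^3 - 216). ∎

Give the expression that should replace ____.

(m - 6)(m^2 + 6m + 36)

a^3 - b^3 = (a - b)(a^2 + ab + b^2). With a = m, b = 6:
m^3 - 216 = (m - 6)(m^2 + 6m + 36).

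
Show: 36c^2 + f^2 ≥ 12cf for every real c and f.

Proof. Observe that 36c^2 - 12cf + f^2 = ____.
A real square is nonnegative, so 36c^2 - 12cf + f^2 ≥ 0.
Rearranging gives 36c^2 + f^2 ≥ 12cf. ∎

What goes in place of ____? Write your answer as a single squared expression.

The leading and trailing coefficients are 6^2 and 1^2, and 12 = 2·6·1, so the trinomial is (6c - f)^2.
Hence 36c^2 - 12cf + f^2 ≥ 0.

(6c - f)^2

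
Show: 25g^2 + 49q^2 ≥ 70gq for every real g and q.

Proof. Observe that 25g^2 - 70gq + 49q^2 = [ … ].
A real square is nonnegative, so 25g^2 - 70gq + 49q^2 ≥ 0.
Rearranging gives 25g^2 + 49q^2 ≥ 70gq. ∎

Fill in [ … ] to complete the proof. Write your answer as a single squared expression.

25g^2 - 70gq + 49q^2 is a perfect-square trinomial: the outer terms are (5g)^2 and (7q)^2, and the cross term is -2·5g·7q.
So 25g^2 - 70gq + 49q^2 = (5g - 7q)^2 ≥ 0.

(5g - 7q)^2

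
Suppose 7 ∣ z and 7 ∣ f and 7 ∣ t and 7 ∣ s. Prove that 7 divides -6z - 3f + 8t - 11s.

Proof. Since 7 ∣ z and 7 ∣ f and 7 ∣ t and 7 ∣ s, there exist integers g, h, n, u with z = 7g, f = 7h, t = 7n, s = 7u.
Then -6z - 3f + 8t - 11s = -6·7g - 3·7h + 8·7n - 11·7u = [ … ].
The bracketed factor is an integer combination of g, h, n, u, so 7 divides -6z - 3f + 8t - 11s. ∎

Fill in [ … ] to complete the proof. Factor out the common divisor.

Each term has a factor of 7: -6·7g - 3·7h + 8·7n - 11·7u = 7·(-6g - 3h + 8n - 11u).
Since -6g - 3h + 8n - 11u is an integer, 7 ∣ (-6z - 3f + 8t - 11s).

7(-6g - 3h + 8n - 11u)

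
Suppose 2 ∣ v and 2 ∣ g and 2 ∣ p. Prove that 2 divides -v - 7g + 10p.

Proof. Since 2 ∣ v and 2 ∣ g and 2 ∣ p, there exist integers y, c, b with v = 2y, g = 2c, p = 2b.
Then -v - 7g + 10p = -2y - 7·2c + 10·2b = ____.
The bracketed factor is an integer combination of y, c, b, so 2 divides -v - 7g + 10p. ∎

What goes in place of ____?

2(10b - 7c - y)

Each term has a factor of 2: -2y - 7·2c + 10·2b = 2·(10b - 7c - y).
Since 10b - 7c - y is an integer, 2 ∣ (-v - 7g + 10p).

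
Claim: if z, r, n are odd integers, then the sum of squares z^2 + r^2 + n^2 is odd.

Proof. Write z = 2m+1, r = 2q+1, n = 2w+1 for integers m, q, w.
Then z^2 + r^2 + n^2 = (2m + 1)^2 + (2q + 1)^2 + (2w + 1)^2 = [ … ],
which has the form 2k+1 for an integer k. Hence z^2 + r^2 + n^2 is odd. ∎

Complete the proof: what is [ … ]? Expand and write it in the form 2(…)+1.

2(2m^2 + 2m + 2q^2 + 2q + 2w^2 + 2w + 1) + 1

Expanding: (2m + 1)^2 + (2q + 1)^2 + (2w + 1)^2 = 4m^2 + 4m + 4q^2 + 4q + 4w^2 + 4w + 3.
Every term except the constant is even, so this is 2(2m^2 + 2m + 2q^2 + 2q + 2w^2 + 2w + 1) + 1,
and 2m^2 + 2m + 2q^2 + 2q + 2w^2 + 2w + 1 ∈ ℤ gives the required form.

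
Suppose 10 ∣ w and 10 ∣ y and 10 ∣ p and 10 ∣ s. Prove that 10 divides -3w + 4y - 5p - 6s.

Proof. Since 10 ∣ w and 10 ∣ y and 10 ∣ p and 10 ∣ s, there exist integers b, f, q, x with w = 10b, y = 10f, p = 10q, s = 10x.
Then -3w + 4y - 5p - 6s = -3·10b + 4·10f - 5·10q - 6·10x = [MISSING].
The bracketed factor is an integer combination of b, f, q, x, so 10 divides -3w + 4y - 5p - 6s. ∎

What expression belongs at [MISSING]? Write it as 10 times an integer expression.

Each term has a factor of 10: -3·10b + 4·10f - 5·10q - 6·10x = 10·(-3b + 4f - 5q - 6x).
Since -3b + 4f - 5q - 6x is an integer, 10 ∣ (-3w + 4y - 5p - 6s).

10(-3b + 4f - 5q - 6x)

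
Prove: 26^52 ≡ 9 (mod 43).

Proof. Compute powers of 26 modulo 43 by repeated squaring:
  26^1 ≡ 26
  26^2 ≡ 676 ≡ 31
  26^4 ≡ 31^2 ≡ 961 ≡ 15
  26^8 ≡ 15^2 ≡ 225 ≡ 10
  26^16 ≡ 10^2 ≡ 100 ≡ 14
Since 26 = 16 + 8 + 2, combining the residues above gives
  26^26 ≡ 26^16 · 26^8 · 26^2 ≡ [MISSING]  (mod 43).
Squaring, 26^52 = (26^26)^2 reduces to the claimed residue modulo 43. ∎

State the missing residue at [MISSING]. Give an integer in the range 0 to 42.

Multiply the listed residues: 14 · 10 · 31 = 140 → 4340.
Reducing modulo 43: 4340 = 100·43 + 40, so 26^26 ≡ 40.

40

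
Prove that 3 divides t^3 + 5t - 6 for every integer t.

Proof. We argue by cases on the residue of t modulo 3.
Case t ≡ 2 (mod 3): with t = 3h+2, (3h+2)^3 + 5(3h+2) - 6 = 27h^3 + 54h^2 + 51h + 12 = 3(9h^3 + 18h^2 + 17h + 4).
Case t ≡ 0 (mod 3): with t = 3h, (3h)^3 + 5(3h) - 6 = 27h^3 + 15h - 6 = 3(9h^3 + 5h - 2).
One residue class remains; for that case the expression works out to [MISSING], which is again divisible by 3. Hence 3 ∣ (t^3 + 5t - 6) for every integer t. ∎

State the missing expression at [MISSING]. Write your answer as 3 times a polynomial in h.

3(9h^3 + 9h^2 + 8h)

Only t ≡ 1 (mod 3) is unaccounted for. Put t = 3h+1:
(3h+1)^3 + 5(3h+1) - 6 expands to 27h^3 + 27h^2 + 24h,
and factoring out 3 leaves 3(9h^3 + 9h^2 + 8h).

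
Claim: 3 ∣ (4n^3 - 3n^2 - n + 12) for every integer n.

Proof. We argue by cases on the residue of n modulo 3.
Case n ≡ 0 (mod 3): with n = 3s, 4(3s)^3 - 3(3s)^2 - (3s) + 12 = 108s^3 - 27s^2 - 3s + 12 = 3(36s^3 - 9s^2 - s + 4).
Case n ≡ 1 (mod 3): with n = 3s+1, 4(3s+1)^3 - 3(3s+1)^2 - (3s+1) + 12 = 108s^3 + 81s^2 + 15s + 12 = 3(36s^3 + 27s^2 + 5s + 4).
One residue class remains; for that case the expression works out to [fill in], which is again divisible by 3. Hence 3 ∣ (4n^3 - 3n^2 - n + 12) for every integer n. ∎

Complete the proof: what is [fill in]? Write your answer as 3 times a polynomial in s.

Only n ≡ 2 (mod 3) is unaccounted for. Put n = 3s+2:
4(3s+2)^3 - 3(3s+2)^2 - (3s+2) + 12 expands to 108s^3 + 189s^2 + 105s + 30,
and factoring out 3 leaves 3(36s^3 + 63s^2 + 35s + 10).

3(36s^3 + 63s^2 + 35s + 10)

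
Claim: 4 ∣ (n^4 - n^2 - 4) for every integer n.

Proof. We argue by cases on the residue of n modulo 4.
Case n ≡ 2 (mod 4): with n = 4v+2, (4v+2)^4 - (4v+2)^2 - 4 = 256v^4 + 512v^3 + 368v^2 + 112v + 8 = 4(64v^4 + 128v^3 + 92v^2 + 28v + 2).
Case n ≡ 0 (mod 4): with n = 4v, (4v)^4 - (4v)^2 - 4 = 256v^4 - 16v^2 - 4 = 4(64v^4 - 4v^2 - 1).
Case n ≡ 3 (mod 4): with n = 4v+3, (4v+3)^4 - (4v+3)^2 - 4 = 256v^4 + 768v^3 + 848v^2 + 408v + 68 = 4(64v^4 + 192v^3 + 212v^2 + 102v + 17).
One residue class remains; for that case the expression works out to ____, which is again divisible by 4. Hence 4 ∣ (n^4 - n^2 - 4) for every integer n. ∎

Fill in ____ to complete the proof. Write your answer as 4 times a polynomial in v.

4(64v^4 + 64v^3 + 20v^2 + 2v - 1)

Only n ≡ 1 (mod 4) is unaccounted for. Put n = 4v+1:
(4v+1)^4 - (4v+1)^2 - 4 expands to 256v^4 + 256v^3 + 80v^2 + 8v - 4,
and factoring out 4 leaves 4(64v^4 + 64v^3 + 20v^2 + 2v - 1).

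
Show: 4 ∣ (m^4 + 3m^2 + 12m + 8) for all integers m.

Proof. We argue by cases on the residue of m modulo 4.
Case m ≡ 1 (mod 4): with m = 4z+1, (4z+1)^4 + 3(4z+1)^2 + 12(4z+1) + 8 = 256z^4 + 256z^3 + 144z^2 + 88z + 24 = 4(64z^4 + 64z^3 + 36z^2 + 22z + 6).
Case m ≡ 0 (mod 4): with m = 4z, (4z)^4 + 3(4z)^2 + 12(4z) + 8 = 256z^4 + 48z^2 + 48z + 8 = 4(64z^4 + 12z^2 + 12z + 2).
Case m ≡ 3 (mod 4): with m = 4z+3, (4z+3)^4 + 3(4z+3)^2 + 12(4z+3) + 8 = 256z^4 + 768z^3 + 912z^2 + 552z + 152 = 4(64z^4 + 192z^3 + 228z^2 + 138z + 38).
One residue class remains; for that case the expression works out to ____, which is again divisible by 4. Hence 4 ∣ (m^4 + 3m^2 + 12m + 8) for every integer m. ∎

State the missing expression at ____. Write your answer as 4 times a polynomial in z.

The residues treated are {1, 0, 3}, so the missing case is m ≡ 2 (mod 4); write m = 4z+2.
Then (4z+2)^4 + 3(4z+2)^2 + 12(4z+2) + 8 = 256z^4 + 512z^3 + 432z^2 + 224z + 60 = 4(64z^4 + 128z^3 + 108z^2 + 56z + 15).

4(64z^4 + 128z^3 + 108z^2 + 56z + 15)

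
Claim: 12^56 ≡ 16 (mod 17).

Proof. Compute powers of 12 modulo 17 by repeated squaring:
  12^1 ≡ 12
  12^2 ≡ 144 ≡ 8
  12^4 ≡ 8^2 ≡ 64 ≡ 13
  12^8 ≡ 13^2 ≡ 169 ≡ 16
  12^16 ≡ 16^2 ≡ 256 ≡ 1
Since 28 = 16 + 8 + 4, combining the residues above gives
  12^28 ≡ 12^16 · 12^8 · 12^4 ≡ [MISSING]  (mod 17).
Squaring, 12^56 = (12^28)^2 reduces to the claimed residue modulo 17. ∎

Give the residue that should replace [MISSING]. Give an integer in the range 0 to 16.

4

12^16 · 12^8 · 12^4 ≡ 1 · 16 · 13 = 208.
208 mod 17 = 4, so 12^28 ≡ 4 (mod 17).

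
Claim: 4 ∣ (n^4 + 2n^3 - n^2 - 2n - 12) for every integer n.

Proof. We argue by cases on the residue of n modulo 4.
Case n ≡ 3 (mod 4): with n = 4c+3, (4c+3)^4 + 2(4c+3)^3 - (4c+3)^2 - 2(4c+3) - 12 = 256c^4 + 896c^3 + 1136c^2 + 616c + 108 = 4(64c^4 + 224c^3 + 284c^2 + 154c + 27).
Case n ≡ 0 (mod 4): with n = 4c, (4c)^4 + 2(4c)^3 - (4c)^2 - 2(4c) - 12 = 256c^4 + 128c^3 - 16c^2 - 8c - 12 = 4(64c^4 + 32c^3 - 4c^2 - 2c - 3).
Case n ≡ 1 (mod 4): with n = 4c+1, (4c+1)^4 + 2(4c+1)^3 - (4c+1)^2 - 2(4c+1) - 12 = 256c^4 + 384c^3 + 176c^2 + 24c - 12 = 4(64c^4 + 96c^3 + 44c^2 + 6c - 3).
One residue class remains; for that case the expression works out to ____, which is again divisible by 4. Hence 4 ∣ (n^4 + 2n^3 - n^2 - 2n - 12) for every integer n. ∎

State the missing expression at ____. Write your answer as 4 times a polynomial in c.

The residues treated are {3, 0, 1}, so the missing case is n ≡ 2 (mod 4); write n = 4c+2.
Then (4c+2)^4 + 2(4c+2)^3 - (4c+2)^2 - 2(4c+2) - 12 = 256c^4 + 640c^3 + 560c^2 + 200c + 12 = 4(64c^4 + 160c^3 + 140c^2 + 50c + 3).

4(64c^4 + 160c^3 + 140c^2 + 50c + 3)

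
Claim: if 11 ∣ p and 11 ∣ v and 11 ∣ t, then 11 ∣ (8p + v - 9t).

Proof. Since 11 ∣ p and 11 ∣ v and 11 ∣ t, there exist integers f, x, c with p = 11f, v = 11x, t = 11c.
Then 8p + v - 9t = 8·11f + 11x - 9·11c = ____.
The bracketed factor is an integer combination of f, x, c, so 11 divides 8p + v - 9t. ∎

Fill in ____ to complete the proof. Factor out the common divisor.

Pull the common 11 out of every term: 8·11f + 11x - 9·11c = 11(-9c + 8f + x).
-9c + 8f + x is an integer, which exhibits the divisibility.

11(-9c + 8f + x)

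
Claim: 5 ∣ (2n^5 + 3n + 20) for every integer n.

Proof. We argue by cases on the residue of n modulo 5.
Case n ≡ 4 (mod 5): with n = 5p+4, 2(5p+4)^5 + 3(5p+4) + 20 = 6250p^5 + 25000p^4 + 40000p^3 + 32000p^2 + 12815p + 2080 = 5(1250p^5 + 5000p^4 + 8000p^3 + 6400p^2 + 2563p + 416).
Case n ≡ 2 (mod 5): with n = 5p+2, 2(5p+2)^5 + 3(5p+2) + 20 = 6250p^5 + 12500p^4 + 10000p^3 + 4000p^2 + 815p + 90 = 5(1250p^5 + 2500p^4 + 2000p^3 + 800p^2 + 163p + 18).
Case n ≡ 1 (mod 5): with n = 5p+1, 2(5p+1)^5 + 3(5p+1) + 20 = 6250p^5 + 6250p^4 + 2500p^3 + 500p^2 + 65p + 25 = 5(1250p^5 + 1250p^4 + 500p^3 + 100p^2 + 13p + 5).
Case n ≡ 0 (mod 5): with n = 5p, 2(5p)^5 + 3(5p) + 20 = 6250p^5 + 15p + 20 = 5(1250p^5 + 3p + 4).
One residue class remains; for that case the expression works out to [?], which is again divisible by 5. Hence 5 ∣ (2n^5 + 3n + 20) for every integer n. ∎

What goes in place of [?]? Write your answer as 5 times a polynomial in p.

5(1250p^5 + 3750p^4 + 4500p^3 + 2700p^2 + 813p + 103)

The residues treated are {4, 2, 1, 0}, so the missing case is n ≡ 3 (mod 5); write n = 5p+3.
Then 2(5p+3)^5 + 3(5p+3) + 20 = 6250p^5 + 18750p^4 + 22500p^3 + 13500p^2 + 4065p + 515 = 5(1250p^5 + 3750p^4 + 4500p^3 + 2700p^2 + 813p + 103).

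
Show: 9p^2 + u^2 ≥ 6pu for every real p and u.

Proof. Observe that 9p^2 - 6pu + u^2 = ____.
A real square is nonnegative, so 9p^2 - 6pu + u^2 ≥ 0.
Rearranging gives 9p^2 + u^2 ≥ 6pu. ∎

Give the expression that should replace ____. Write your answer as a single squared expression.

(3p - u)^2

The leading and trailing coefficients are 3^2 and 1^2, and 6 = 2·3·1, so the trinomial is (3p - u)^2.
Hence 9p^2 - 6pu + u^2 ≥ 0.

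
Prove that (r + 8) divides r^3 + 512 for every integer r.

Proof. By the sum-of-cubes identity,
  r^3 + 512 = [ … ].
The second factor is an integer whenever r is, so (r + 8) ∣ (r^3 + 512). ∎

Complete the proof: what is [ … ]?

(r + 8)(r^2 - 8r + 64)

a^3 + b^3 = (a + b)(a^2 - ab + b^2). With a = r, b = 8:
r^3 + 512 = (r + 8)(r^2 - 8r + 64).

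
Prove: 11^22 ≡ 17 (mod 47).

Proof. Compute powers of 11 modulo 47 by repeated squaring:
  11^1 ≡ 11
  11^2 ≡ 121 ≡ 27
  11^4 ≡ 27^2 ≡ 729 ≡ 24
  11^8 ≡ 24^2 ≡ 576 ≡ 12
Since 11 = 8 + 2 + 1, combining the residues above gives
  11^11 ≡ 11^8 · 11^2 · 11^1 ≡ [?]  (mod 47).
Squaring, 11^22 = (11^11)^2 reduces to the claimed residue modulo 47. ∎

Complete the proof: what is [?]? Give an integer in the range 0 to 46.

Multiply the listed residues: 12 · 27 · 11 = 324 → 3564.
Reducing modulo 47: 3564 = 75·47 + 39, so 11^11 ≡ 39.

39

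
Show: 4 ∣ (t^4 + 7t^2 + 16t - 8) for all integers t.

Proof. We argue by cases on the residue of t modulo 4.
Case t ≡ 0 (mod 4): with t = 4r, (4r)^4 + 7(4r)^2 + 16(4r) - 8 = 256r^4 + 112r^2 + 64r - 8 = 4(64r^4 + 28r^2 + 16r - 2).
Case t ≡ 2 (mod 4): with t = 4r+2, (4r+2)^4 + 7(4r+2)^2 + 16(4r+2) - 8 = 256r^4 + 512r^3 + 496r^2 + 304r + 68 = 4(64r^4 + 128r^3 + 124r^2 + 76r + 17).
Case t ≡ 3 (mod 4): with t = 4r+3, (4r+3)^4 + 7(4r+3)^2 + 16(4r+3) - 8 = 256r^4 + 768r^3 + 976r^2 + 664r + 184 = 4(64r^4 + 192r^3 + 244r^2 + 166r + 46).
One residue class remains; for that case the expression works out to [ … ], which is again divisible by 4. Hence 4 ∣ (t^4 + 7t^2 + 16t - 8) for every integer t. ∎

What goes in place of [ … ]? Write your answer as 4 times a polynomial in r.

4(64r^4 + 64r^3 + 52r^2 + 34r + 4)

Only t ≡ 1 (mod 4) is unaccounted for. Put t = 4r+1:
(4r+1)^4 + 7(4r+1)^2 + 16(4r+1) - 8 expands to 256r^4 + 256r^3 + 208r^2 + 136r + 16,
and factoring out 4 leaves 4(64r^4 + 64r^3 + 52r^2 + 34r + 4).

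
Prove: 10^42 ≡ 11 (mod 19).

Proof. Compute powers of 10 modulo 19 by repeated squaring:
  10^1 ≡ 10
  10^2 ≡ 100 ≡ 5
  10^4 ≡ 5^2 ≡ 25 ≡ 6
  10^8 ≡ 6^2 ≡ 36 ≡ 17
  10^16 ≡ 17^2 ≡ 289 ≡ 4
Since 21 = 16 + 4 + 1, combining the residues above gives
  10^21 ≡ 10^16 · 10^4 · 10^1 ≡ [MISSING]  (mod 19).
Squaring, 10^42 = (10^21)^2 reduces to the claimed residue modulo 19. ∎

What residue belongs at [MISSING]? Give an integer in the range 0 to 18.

12

Multiply the listed residues: 4 · 6 · 10 = 24 → 240.
Reducing modulo 19: 240 = 12·19 + 12, so 10^21 ≡ 12.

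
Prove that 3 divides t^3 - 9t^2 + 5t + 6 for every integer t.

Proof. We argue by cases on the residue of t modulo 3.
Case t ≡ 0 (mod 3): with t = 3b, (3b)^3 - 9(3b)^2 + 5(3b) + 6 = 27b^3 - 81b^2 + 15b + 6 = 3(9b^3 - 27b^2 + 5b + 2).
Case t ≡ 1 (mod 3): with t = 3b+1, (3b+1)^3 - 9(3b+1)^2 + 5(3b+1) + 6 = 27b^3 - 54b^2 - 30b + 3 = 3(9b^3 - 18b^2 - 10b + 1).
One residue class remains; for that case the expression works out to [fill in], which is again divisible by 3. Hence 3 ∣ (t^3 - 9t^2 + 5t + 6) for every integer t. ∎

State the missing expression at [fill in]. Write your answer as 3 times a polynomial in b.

3(9b^3 - 9b^2 - 19b - 4)

The residues treated are {0, 1}, so the missing case is t ≡ 2 (mod 3); write t = 3b+2.
Then (3b+2)^3 - 9(3b+2)^2 + 5(3b+2) + 6 = 27b^3 - 27b^2 - 57b - 12 = 3(9b^3 - 9b^2 - 19b - 4).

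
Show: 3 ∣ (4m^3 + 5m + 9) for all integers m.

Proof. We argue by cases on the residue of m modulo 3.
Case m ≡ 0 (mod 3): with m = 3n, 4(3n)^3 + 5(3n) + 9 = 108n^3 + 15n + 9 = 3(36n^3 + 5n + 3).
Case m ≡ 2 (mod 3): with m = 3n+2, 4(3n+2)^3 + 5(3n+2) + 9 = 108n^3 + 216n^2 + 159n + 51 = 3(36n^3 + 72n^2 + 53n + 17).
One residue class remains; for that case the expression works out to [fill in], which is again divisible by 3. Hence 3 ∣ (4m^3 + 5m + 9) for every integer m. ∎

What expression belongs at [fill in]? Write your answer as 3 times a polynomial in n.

The residues treated are {0, 2}, so the missing case is m ≡ 1 (mod 3); write m = 3n+1.
Then 4(3n+1)^3 + 5(3n+1) + 9 = 108n^3 + 108n^2 + 51n + 18 = 3(36n^3 + 36n^2 + 17n + 6).

3(36n^3 + 36n^2 + 17n + 6)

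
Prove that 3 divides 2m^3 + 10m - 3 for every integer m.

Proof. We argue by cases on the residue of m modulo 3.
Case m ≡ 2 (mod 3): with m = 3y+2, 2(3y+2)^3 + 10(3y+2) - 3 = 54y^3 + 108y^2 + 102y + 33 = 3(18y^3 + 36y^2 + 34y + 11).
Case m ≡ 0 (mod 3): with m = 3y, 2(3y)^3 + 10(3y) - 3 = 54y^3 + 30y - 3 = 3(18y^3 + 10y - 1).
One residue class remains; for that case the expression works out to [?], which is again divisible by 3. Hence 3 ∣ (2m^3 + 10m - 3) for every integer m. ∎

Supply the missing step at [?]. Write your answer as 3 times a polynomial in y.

Only m ≡ 1 (mod 3) is unaccounted for. Put m = 3y+1:
2(3y+1)^3 + 10(3y+1) - 3 expands to 54y^3 + 54y^2 + 48y + 9,
and factoring out 3 leaves 3(18y^3 + 18y^2 + 16y + 3).

3(18y^3 + 18y^2 + 16y + 3)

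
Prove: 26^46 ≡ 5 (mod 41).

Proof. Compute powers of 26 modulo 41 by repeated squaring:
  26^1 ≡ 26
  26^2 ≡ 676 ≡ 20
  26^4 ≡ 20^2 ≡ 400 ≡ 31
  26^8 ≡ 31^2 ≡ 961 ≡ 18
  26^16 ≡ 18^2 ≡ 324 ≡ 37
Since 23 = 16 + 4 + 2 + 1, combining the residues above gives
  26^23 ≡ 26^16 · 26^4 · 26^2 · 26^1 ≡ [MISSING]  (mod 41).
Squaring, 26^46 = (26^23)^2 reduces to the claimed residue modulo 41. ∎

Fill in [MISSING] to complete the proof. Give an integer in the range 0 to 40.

Multiply the listed residues: 37 · 31 · 20 · 26 = 1147 → 22940 → 596440.
Reducing modulo 41: 596440 = 14547·41 + 13, so 26^23 ≡ 13.

13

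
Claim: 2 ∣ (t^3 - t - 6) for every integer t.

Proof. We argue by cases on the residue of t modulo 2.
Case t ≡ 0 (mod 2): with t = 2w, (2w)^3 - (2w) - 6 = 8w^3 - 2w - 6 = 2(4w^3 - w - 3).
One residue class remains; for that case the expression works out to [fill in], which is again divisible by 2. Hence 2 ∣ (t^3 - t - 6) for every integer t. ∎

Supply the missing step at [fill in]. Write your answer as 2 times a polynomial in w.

The residues treated are {0}, so the missing case is t ≡ 1 (mod 2); write t = 2w+1.
Then (2w+1)^3 - (2w+1) - 6 = 8w^3 + 12w^2 + 4w - 6 = 2(4w^3 + 6w^2 + 2w - 3).

2(4w^3 + 6w^2 + 2w - 3)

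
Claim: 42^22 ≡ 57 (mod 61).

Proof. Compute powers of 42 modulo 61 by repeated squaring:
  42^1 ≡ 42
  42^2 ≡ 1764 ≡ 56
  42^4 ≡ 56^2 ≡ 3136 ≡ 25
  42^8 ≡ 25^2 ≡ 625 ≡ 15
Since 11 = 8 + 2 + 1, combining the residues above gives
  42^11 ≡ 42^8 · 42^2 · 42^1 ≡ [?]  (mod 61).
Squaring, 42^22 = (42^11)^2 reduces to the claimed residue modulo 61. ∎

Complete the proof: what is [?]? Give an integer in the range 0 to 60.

22

Multiply the listed residues: 15 · 56 · 42 = 840 → 35280.
Reducing modulo 61: 35280 = 578·61 + 22, so 42^11 ≡ 22.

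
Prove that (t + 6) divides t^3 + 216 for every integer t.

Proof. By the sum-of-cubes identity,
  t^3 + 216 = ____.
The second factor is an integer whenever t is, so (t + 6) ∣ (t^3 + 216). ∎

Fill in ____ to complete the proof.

(t + 6)(t^2 - 6t + 36)

a^3 + b^3 = (a + b)(a^2 - ab + b^2). With a = t, b = 6:
t^3 + 216 = (t + 6)(t^2 - 6t + 36).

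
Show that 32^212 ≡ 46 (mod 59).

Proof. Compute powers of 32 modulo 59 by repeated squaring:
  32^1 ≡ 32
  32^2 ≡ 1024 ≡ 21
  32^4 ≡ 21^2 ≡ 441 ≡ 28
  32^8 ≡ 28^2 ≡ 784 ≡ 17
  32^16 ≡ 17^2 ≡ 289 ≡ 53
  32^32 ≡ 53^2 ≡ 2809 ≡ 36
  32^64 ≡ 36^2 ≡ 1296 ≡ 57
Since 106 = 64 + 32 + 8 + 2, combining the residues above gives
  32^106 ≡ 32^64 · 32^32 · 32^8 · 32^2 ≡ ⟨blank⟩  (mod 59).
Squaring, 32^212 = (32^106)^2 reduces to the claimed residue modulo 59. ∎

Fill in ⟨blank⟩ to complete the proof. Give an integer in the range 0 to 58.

20

Multiply the listed residues: 57 · 36 · 17 · 21 = 2052 → 34884 → 732564.
Reducing modulo 59: 732564 = 12416·59 + 20, so 32^106 ≡ 20.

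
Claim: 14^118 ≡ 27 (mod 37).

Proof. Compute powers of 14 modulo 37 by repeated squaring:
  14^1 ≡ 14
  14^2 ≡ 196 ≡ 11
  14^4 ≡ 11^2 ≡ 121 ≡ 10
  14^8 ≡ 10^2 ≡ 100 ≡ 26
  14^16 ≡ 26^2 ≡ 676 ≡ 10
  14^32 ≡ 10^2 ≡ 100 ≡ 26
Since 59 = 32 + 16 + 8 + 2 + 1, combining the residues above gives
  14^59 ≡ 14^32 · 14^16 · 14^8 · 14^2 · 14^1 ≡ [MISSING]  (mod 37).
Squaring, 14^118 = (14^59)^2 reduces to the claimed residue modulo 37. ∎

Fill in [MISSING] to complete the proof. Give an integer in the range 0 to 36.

14^32 · 14^16 · 14^8 · 14^2 · 14^1 ≡ 26 · 10 · 26 · 11 · 14 = 1041040.
1041040 mod 37 = 8, so 14^59 ≡ 8 (mod 37).

8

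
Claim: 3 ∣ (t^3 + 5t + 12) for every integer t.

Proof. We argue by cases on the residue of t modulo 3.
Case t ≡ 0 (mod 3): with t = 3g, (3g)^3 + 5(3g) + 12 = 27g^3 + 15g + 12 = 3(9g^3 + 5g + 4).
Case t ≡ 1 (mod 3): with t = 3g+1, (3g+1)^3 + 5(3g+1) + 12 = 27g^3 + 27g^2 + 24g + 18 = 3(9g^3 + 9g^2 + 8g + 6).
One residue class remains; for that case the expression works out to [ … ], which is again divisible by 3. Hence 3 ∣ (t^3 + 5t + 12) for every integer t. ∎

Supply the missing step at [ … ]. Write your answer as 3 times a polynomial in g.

The residues treated are {0, 1}, so the missing case is t ≡ 2 (mod 3); write t = 3g+2.
Then (3g+2)^3 + 5(3g+2) + 12 = 27g^3 + 54g^2 + 51g + 30 = 3(9g^3 + 18g^2 + 17g + 10).

3(9g^3 + 18g^2 + 17g + 10)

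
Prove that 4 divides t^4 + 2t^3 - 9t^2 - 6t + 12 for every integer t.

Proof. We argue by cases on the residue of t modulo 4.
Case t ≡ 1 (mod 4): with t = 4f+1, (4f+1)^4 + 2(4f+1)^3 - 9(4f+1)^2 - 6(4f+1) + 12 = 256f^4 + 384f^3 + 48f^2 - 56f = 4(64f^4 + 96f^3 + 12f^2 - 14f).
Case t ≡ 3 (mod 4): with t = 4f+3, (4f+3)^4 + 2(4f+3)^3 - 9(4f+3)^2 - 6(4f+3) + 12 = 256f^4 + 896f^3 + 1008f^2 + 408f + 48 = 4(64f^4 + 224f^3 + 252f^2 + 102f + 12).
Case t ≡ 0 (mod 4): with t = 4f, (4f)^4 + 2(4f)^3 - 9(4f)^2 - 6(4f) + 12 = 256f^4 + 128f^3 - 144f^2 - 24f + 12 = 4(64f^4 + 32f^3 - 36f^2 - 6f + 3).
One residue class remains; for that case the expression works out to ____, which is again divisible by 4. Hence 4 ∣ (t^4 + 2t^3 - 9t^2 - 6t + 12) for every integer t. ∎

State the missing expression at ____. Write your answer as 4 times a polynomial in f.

4(64f^4 + 160f^3 + 108f^2 + 14f - 1)

The residues treated are {1, 3, 0}, so the missing case is t ≡ 2 (mod 4); write t = 4f+2.
Then (4f+2)^4 + 2(4f+2)^3 - 9(4f+2)^2 - 6(4f+2) + 12 = 256f^4 + 640f^3 + 432f^2 + 56f - 4 = 4(64f^4 + 160f^3 + 108f^2 + 14f - 1).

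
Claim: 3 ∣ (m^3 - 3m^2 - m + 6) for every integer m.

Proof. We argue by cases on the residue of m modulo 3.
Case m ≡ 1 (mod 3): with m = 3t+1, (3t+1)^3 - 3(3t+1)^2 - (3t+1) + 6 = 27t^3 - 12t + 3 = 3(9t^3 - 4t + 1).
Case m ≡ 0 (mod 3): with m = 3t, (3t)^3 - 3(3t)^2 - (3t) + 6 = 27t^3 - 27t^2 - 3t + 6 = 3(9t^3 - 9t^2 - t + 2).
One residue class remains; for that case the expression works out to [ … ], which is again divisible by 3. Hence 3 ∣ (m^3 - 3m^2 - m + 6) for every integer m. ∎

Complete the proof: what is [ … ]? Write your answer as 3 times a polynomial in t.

Only m ≡ 2 (mod 3) is unaccounted for. Put m = 3t+2:
(3t+2)^3 - 3(3t+2)^2 - (3t+2) + 6 expands to 27t^3 + 27t^2 - 3t,
and factoring out 3 leaves 3(9t^3 + 9t^2 - t).

3(9t^3 + 9t^2 - t)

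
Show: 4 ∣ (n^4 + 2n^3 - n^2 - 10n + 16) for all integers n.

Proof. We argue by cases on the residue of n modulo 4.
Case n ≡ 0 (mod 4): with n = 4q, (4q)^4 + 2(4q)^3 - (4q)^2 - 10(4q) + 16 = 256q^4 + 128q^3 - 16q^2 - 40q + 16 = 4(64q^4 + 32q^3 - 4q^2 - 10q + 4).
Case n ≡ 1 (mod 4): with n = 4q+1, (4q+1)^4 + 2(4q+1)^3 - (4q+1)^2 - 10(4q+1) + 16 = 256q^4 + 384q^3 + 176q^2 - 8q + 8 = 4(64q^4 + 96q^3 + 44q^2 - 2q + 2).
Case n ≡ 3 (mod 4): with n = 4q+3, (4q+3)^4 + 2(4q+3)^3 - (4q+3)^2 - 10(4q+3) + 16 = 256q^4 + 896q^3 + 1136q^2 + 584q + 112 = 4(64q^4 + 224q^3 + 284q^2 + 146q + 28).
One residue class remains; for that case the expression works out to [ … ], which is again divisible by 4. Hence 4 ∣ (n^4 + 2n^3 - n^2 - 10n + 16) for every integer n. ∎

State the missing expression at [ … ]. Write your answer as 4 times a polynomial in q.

Only n ≡ 2 (mod 4) is unaccounted for. Put n = 4q+2:
(4q+2)^4 + 2(4q+2)^3 - (4q+2)^2 - 10(4q+2) + 16 expands to 256q^4 + 640q^3 + 560q^2 + 168q + 24,
and factoring out 4 leaves 4(64q^4 + 160q^3 + 140q^2 + 42q + 6).

4(64q^4 + 160q^3 + 140q^2 + 42q + 6)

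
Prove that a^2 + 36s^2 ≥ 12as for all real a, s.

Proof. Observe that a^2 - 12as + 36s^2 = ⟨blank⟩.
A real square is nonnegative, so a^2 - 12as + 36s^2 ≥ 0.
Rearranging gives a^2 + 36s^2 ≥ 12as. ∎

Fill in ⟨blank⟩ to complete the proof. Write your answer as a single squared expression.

(a - 6s)^2

a^2 - 12as + 36s^2 is a perfect-square trinomial: the outer terms are (a)^2 and (6s)^2, and the cross term is -2·a·6s.
So a^2 - 12as + 36s^2 = (a - 6s)^2 ≥ 0.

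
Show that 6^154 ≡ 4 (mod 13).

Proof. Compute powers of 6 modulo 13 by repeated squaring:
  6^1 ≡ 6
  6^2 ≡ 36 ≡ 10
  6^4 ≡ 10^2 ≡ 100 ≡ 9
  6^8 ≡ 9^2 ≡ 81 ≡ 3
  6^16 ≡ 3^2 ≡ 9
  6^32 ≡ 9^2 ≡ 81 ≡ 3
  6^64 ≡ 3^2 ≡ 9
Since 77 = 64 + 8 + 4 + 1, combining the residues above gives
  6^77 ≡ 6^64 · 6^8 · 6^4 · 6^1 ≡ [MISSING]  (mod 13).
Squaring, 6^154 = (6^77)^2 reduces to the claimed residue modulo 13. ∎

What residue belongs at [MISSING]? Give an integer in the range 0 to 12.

2

Multiply the listed residues: 9 · 3 · 9 · 6 = 27 → 243 → 1458.
Reducing modulo 13: 1458 = 112·13 + 2, so 6^77 ≡ 2.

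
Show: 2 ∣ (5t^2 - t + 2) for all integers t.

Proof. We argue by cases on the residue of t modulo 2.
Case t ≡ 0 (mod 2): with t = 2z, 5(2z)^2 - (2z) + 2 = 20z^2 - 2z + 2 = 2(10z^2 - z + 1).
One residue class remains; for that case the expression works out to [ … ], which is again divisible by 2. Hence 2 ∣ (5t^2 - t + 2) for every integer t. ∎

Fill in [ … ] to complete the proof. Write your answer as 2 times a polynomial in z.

The residues treated are {0}, so the missing case is t ≡ 1 (mod 2); write t = 2z+1.
Then 5(2z+1)^2 - (2z+1) + 2 = 20z^2 + 18z + 6 = 2(10z^2 + 9z + 3).

2(10z^2 + 9z + 3)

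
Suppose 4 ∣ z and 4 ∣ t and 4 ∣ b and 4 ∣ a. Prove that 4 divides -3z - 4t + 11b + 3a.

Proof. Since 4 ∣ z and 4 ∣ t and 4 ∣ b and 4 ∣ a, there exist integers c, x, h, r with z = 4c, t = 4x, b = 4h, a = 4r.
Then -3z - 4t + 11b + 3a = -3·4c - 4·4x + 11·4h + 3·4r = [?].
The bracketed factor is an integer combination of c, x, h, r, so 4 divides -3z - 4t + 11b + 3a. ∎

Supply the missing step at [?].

4(-3c + 11h + 3r - 4x)

Pull the common 4 out of every term: -3·4c - 4·4x + 11·4h + 3·4r = 4(-3c + 11h + 3r - 4x).
-3c + 11h + 3r - 4x is an integer, which exhibits the divisibility.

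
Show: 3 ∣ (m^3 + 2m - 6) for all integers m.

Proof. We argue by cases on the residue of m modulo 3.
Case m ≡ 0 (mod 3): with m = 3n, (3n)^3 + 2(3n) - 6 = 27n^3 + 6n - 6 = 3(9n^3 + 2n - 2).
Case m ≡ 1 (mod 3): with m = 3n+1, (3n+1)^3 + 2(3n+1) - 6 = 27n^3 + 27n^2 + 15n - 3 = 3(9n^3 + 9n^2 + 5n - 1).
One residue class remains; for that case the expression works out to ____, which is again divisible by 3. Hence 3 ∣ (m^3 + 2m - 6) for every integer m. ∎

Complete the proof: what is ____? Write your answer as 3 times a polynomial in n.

3(9n^3 + 18n^2 + 14n + 2)

The residues treated are {0, 1}, so the missing case is m ≡ 2 (mod 3); write m = 3n+2.
Then (3n+2)^3 + 2(3n+2) - 6 = 27n^3 + 54n^2 + 42n + 6 = 3(9n^3 + 18n^2 + 14n + 2).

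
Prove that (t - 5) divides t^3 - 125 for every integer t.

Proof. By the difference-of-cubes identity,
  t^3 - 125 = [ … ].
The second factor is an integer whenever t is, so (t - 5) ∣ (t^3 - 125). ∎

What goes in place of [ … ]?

a^3 - b^3 = (a - b)(a^2 + ab + b^2). With a = t, b = 5:
t^3 - 125 = (t - 5)(t^2 + 5t + 25).

(t - 5)(t^2 + 5t + 25)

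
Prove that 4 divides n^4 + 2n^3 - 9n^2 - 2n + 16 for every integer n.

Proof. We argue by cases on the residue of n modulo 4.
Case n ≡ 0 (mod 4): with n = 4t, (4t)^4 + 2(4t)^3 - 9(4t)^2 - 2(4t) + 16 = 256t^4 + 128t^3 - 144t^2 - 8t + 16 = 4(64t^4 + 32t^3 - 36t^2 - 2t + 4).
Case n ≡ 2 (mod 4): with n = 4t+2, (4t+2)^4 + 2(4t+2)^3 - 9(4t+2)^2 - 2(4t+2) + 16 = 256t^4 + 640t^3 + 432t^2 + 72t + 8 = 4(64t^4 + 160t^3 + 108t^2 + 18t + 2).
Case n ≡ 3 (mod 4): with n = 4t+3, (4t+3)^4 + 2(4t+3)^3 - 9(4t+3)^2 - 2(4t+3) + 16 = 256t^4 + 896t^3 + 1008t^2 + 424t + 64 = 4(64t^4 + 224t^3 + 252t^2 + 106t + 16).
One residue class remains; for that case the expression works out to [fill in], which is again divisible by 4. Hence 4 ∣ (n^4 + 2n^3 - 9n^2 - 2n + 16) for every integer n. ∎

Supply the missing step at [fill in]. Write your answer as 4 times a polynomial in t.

The residues treated are {0, 2, 3}, so the missing case is n ≡ 1 (mod 4); write n = 4t+1.
Then (4t+1)^4 + 2(4t+1)^3 - 9(4t+1)^2 - 2(4t+1) + 16 = 256t^4 + 384t^3 + 48t^2 - 40t + 8 = 4(64t^4 + 96t^3 + 12t^2 - 10t + 2).

4(64t^4 + 96t^3 + 12t^2 - 10t + 2)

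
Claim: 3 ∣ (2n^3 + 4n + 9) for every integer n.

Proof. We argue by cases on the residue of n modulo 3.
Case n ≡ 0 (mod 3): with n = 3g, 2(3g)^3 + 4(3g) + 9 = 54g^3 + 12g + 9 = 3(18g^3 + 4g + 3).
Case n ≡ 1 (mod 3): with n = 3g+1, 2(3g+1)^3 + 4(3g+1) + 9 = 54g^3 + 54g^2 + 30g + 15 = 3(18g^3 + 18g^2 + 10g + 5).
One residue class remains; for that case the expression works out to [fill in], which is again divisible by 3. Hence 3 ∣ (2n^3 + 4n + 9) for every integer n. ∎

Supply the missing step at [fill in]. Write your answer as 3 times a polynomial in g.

The residues treated are {0, 1}, so the missing case is n ≡ 2 (mod 3); write n = 3g+2.
Then 2(3g+2)^3 + 4(3g+2) + 9 = 54g^3 + 108g^2 + 84g + 33 = 3(18g^3 + 36g^2 + 28g + 11).

3(18g^3 + 36g^2 + 28g + 11)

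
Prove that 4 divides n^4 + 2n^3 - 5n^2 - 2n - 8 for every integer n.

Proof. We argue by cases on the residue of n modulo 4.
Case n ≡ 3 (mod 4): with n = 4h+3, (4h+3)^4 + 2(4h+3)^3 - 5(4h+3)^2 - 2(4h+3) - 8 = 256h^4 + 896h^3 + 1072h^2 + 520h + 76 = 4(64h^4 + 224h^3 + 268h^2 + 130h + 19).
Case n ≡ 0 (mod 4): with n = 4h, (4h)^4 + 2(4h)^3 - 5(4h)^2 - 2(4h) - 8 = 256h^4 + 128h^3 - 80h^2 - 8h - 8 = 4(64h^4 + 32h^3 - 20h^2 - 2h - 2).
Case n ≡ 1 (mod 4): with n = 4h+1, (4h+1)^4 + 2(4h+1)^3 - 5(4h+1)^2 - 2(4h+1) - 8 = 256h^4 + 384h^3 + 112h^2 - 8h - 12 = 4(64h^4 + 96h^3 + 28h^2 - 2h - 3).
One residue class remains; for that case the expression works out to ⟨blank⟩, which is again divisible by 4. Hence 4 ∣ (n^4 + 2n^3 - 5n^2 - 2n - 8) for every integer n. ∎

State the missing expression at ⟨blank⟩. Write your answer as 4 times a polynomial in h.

The residues treated are {3, 0, 1}, so the missing case is n ≡ 2 (mod 4); write n = 4h+2.
Then (4h+2)^4 + 2(4h+2)^3 - 5(4h+2)^2 - 2(4h+2) - 8 = 256h^4 + 640h^3 + 496h^2 + 136h = 4(64h^4 + 160h^3 + 124h^2 + 34h).

4(64h^4 + 160h^3 + 124h^2 + 34h)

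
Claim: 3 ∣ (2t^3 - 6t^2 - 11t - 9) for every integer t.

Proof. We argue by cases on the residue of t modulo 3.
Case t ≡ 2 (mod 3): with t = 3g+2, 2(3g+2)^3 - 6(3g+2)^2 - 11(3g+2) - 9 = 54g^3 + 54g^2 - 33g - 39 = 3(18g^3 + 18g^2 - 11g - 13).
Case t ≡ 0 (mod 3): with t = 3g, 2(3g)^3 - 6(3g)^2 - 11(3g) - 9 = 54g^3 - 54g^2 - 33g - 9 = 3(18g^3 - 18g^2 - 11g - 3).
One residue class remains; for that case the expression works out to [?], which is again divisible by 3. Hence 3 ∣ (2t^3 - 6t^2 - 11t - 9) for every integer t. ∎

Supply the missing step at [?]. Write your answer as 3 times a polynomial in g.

3(18g^3 - 17g - 8)

The residues treated are {2, 0}, so the missing case is t ≡ 1 (mod 3); write t = 3g+1.
Then 2(3g+1)^3 - 6(3g+1)^2 - 11(3g+1) - 9 = 54g^3 - 51g - 24 = 3(18g^3 - 17g - 8).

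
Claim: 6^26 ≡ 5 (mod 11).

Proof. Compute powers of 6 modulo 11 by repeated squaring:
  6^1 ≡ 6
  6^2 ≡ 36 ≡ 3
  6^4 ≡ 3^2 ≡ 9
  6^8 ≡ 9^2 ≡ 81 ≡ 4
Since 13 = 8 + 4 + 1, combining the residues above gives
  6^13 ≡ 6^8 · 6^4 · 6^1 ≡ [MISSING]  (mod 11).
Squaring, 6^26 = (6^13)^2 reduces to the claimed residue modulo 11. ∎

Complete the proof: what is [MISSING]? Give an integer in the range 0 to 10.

Multiply the listed residues: 4 · 9 · 6 = 36 → 216.
Reducing modulo 11: 216 = 19·11 + 7, so 6^13 ≡ 7.

7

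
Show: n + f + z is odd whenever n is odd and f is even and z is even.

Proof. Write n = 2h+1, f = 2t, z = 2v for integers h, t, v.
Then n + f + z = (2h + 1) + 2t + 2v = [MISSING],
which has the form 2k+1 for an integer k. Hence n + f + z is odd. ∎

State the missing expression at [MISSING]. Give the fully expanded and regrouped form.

2(h + t + v) + 1

Expanding: (2h + 1) + 2t + 2v = 2h + 2t + 2v + 1.
Every term except the constant is even, so this is 2(h + t + v) + 1,
and h + t + v ∈ ℤ gives the required form.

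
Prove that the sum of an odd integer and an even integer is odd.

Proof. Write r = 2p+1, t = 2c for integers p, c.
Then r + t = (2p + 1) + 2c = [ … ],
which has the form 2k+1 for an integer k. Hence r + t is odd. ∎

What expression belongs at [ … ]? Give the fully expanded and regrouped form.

Expanding: (2p + 1) + 2c = 2c + 2p + 1.
Every term except the constant is even, so this is 2(c + p) + 1,
and c + p ∈ ℤ gives the required form.

2(c + p) + 1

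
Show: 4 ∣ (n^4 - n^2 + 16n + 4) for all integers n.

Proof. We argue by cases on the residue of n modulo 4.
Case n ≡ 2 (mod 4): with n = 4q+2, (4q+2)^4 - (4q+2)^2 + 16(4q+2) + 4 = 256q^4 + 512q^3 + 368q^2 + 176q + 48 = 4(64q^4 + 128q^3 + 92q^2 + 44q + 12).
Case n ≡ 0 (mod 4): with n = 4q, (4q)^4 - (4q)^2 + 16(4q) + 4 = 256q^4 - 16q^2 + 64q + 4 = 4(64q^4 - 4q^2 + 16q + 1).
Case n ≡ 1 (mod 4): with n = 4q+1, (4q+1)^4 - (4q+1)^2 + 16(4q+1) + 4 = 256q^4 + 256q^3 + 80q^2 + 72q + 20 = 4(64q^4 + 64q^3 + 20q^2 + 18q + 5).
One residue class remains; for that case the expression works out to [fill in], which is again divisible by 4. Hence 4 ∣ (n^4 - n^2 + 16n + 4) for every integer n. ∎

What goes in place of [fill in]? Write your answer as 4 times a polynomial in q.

4(64q^4 + 192q^3 + 212q^2 + 118q + 31)

The residues treated are {2, 0, 1}, so the missing case is n ≡ 3 (mod 4); write n = 4q+3.
Then (4q+3)^4 - (4q+3)^2 + 16(4q+3) + 4 = 256q^4 + 768q^3 + 848q^2 + 472q + 124 = 4(64q^4 + 192q^3 + 212q^2 + 118q + 31).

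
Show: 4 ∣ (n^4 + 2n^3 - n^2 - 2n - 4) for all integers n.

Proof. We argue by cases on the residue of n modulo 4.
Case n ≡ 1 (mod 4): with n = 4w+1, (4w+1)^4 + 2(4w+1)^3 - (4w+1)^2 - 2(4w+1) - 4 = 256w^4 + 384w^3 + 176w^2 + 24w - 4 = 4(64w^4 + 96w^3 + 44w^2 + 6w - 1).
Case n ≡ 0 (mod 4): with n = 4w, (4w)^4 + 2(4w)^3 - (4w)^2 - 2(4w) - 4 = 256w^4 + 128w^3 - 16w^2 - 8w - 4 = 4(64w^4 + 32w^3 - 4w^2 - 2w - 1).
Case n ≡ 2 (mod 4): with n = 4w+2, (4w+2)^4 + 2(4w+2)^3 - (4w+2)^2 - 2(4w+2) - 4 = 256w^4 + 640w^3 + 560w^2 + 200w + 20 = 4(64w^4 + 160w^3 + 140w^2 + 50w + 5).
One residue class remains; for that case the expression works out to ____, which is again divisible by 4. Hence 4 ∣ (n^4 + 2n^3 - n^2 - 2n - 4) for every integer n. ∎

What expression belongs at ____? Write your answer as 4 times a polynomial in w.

Only n ≡ 3 (mod 4) is unaccounted for. Put n = 4w+3:
(4w+3)^4 + 2(4w+3)^3 - (4w+3)^2 - 2(4w+3) - 4 expands to 256w^4 + 896w^3 + 1136w^2 + 616w + 116,
and factoring out 4 leaves 4(64w^4 + 224w^3 + 284w^2 + 154w + 29).

4(64w^4 + 224w^3 + 284w^2 + 154w + 29)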